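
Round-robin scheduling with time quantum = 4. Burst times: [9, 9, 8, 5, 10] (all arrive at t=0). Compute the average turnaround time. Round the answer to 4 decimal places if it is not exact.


Time quantum = 4
Execution trace:
  J1 runs 4 units, time = 4
  J2 runs 4 units, time = 8
  J3 runs 4 units, time = 12
  J4 runs 4 units, time = 16
  J5 runs 4 units, time = 20
  J1 runs 4 units, time = 24
  J2 runs 4 units, time = 28
  J3 runs 4 units, time = 32
  J4 runs 1 units, time = 33
  J5 runs 4 units, time = 37
  J1 runs 1 units, time = 38
  J2 runs 1 units, time = 39
  J5 runs 2 units, time = 41
Finish times: [38, 39, 32, 33, 41]
Average turnaround = 183/5 = 36.6

36.6


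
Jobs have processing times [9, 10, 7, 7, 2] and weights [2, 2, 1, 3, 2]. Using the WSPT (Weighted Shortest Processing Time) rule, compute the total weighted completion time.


Compute p/w ratios and sort ascending (WSPT): [(2, 2), (7, 3), (9, 2), (10, 2), (7, 1)]
Compute weighted completion times:
  Job (p=2,w=2): C=2, w*C=2*2=4
  Job (p=7,w=3): C=9, w*C=3*9=27
  Job (p=9,w=2): C=18, w*C=2*18=36
  Job (p=10,w=2): C=28, w*C=2*28=56
  Job (p=7,w=1): C=35, w*C=1*35=35
Total weighted completion time = 158

158


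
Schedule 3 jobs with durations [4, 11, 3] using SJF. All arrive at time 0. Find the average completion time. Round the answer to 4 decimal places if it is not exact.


SJF order (ascending): [3, 4, 11]
Completion times:
  Job 1: burst=3, C=3
  Job 2: burst=4, C=7
  Job 3: burst=11, C=18
Average completion = 28/3 = 9.3333

9.3333


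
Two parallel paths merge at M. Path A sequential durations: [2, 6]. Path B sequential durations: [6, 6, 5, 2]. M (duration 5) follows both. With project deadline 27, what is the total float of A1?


Forward pass: ES(A1) = sum of predecessors on chain A = 0
EF = ES + duration = 0 + 2 = 2
Backward pass: LF(M) = deadline = 27; LS(M) = 27 - 5 = 22
LF(A1) = LS(M) - sum(successors on chain A) = 22 - 6 = 16
LS = LF - duration = 16 - 2 = 14
Total float = LS - ES = 14 - 0 = 14

14


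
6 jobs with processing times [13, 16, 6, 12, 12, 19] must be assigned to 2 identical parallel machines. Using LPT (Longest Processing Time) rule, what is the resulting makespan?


Sort jobs in decreasing order (LPT): [19, 16, 13, 12, 12, 6]
Assign each job to the least loaded machine:
  Machine 1: jobs [19, 12, 6], load = 37
  Machine 2: jobs [16, 13, 12], load = 41
Makespan = max load = 41

41


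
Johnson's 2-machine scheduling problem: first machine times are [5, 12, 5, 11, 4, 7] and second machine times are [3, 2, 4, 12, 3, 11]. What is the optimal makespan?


Apply Johnson's rule:
  Group 1 (a <= b): [(6, 7, 11), (4, 11, 12)]
  Group 2 (a > b): [(3, 5, 4), (1, 5, 3), (5, 4, 3), (2, 12, 2)]
Optimal job order: [6, 4, 3, 1, 5, 2]
Schedule:
  Job 6: M1 done at 7, M2 done at 18
  Job 4: M1 done at 18, M2 done at 30
  Job 3: M1 done at 23, M2 done at 34
  Job 1: M1 done at 28, M2 done at 37
  Job 5: M1 done at 32, M2 done at 40
  Job 2: M1 done at 44, M2 done at 46
Makespan = 46

46


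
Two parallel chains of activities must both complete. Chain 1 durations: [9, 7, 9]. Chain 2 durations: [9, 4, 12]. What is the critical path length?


Path A total = 9 + 7 + 9 = 25
Path B total = 9 + 4 + 12 = 25
Critical path = longest path = max(25, 25) = 25

25


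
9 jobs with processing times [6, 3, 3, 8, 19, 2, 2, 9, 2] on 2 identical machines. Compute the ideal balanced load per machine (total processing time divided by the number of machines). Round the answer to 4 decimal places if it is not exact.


Total processing time = 6 + 3 + 3 + 8 + 19 + 2 + 2 + 9 + 2 = 54
Number of machines = 2
Ideal balanced load = 54 / 2 = 27.0

27.0


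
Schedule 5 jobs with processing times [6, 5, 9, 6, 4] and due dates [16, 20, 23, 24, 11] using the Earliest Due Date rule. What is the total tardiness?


Sort by due date (EDD order): [(4, 11), (6, 16), (5, 20), (9, 23), (6, 24)]
Compute completion times and tardiness:
  Job 1: p=4, d=11, C=4, tardiness=max(0,4-11)=0
  Job 2: p=6, d=16, C=10, tardiness=max(0,10-16)=0
  Job 3: p=5, d=20, C=15, tardiness=max(0,15-20)=0
  Job 4: p=9, d=23, C=24, tardiness=max(0,24-23)=1
  Job 5: p=6, d=24, C=30, tardiness=max(0,30-24)=6
Total tardiness = 7

7


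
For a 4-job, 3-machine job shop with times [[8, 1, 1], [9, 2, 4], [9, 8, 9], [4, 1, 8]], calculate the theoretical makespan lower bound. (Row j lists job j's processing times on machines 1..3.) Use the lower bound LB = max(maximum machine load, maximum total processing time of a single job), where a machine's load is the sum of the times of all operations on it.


Machine loads:
  Machine 1: 8 + 9 + 9 + 4 = 30
  Machine 2: 1 + 2 + 8 + 1 = 12
  Machine 3: 1 + 4 + 9 + 8 = 22
Max machine load = 30
Job totals:
  Job 1: 10
  Job 2: 15
  Job 3: 26
  Job 4: 13
Max job total = 26
Lower bound = max(30, 26) = 30

30


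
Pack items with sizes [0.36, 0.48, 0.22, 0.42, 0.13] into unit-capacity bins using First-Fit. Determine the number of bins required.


Place items sequentially using First-Fit:
  Item 0.36 -> new Bin 1
  Item 0.48 -> Bin 1 (now 0.84)
  Item 0.22 -> new Bin 2
  Item 0.42 -> Bin 2 (now 0.64)
  Item 0.13 -> Bin 1 (now 0.97)
Total bins used = 2

2


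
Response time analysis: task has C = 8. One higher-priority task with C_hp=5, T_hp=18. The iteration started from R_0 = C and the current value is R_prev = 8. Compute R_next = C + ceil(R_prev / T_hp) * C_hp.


R_next = C + ceil(R_prev / T_hp) * C_hp
ceil(8 / 18) = ceil(0.4444) = 1
Interference = 1 * 5 = 5
R_next = 8 + 5 = 13

13


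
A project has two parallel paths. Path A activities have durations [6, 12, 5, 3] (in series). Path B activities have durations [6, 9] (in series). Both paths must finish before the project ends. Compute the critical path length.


Path A total = 6 + 12 + 5 + 3 = 26
Path B total = 6 + 9 = 15
Critical path = longest path = max(26, 15) = 26

26


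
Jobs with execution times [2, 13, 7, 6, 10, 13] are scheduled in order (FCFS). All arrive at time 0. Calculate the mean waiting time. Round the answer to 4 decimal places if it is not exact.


FCFS order (as given): [2, 13, 7, 6, 10, 13]
Waiting times:
  Job 1: wait = 0
  Job 2: wait = 2
  Job 3: wait = 15
  Job 4: wait = 22
  Job 5: wait = 28
  Job 6: wait = 38
Sum of waiting times = 105
Average waiting time = 105/6 = 17.5

17.5


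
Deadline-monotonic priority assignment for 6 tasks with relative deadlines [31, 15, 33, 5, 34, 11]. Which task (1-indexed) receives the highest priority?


Sort tasks by relative deadline (ascending):
  Task 4: deadline = 5
  Task 6: deadline = 11
  Task 2: deadline = 15
  Task 1: deadline = 31
  Task 3: deadline = 33
  Task 5: deadline = 34
Priority order (highest first): [4, 6, 2, 1, 3, 5]
Highest priority task = 4

4


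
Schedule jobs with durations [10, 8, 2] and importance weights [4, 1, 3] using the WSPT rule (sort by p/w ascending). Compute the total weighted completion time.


Compute p/w ratios and sort ascending (WSPT): [(2, 3), (10, 4), (8, 1)]
Compute weighted completion times:
  Job (p=2,w=3): C=2, w*C=3*2=6
  Job (p=10,w=4): C=12, w*C=4*12=48
  Job (p=8,w=1): C=20, w*C=1*20=20
Total weighted completion time = 74

74


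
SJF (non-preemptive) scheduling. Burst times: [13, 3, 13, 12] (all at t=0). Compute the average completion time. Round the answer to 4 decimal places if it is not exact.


SJF order (ascending): [3, 12, 13, 13]
Completion times:
  Job 1: burst=3, C=3
  Job 2: burst=12, C=15
  Job 3: burst=13, C=28
  Job 4: burst=13, C=41
Average completion = 87/4 = 21.75

21.75


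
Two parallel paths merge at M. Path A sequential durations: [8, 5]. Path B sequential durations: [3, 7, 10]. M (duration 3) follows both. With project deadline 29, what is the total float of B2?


Forward pass: ES(B2) = sum of predecessors on chain B = 3
EF = ES + duration = 3 + 7 = 10
Backward pass: LF(M) = deadline = 29; LS(M) = 29 - 3 = 26
LF(B2) = LS(M) - sum(successors on chain B) = 26 - 10 = 16
LS = LF - duration = 16 - 7 = 9
Total float = LS - ES = 9 - 3 = 6

6


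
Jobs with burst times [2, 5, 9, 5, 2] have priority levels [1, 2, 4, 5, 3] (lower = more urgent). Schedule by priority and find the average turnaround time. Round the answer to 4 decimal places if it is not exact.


Sort by priority (ascending = highest first):
Order: [(1, 2), (2, 5), (3, 2), (4, 9), (5, 5)]
Completion times:
  Priority 1, burst=2, C=2
  Priority 2, burst=5, C=7
  Priority 3, burst=2, C=9
  Priority 4, burst=9, C=18
  Priority 5, burst=5, C=23
Average turnaround = 59/5 = 11.8

11.8


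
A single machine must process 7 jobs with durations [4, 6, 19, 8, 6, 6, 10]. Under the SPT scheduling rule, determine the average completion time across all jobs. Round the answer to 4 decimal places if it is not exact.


Sort jobs by processing time (SPT order): [4, 6, 6, 6, 8, 10, 19]
Compute completion times sequentially:
  Job 1: processing = 4, completes at 4
  Job 2: processing = 6, completes at 10
  Job 3: processing = 6, completes at 16
  Job 4: processing = 6, completes at 22
  Job 5: processing = 8, completes at 30
  Job 6: processing = 10, completes at 40
  Job 7: processing = 19, completes at 59
Sum of completion times = 181
Average completion time = 181/7 = 25.8571

25.8571


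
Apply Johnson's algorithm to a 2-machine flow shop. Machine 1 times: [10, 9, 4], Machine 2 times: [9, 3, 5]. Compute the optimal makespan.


Apply Johnson's rule:
  Group 1 (a <= b): [(3, 4, 5)]
  Group 2 (a > b): [(1, 10, 9), (2, 9, 3)]
Optimal job order: [3, 1, 2]
Schedule:
  Job 3: M1 done at 4, M2 done at 9
  Job 1: M1 done at 14, M2 done at 23
  Job 2: M1 done at 23, M2 done at 26
Makespan = 26

26


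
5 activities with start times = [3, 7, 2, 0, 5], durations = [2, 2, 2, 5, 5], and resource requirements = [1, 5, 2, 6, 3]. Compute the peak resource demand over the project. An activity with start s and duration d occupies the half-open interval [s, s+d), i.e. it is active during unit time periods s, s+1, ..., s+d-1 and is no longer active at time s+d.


Each activity i is active on [start_i, start_i + duration_i).
Compute total resource usage per time slot:
  t=0: active resources = [6], total = 6
  t=1: active resources = [6], total = 6
  t=2: active resources = [2, 6], total = 8
  t=3: active resources = [1, 2, 6], total = 9
  t=4: active resources = [1, 6], total = 7
  t=5: active resources = [3], total = 3
  t=6: active resources = [3], total = 3
  t=7: active resources = [5, 3], total = 8
  t=8: active resources = [5, 3], total = 8
  t=9: active resources = [3], total = 3
Peak resource demand = 9

9


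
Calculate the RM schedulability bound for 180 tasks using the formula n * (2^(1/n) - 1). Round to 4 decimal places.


Compute 2^(1/180) = 1.0038582416
Subtract 1: 1.0038582416 - 1 = 0.0038582416
Multiply by n: 180 * 0.0038582416 = 0.6944834880
Round to 4 dp: 0.6945

0.6945


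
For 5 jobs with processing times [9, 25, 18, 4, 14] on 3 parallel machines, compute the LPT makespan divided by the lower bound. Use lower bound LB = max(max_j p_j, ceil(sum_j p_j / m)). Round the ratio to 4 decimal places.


LPT order: [25, 18, 14, 9, 4]
Machine loads after assignment: [25, 22, 23]
LPT makespan = 25
Lower bound = max(max_job, ceil(total/3)) = max(25, 24) = 25
Ratio = 25 / 25 = 1.0

1.0


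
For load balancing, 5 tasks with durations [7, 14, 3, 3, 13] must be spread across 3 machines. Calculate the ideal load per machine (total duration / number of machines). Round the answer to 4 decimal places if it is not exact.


Total processing time = 7 + 14 + 3 + 3 + 13 = 40
Number of machines = 3
Ideal balanced load = 40 / 3 = 13.3333

13.3333


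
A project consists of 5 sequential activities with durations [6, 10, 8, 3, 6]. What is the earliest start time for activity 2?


Activity 2 starts after activities 1 through 1 complete.
Predecessor durations: [6]
ES = 6 = 6

6


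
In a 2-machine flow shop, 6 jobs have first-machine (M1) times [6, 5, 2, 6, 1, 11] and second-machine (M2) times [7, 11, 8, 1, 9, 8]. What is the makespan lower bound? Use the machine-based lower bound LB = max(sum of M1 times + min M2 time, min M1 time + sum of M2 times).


LB1 = sum(M1 times) + min(M2 times) = 31 + 1 = 32
LB2 = min(M1 times) + sum(M2 times) = 1 + 44 = 45
Lower bound = max(LB1, LB2) = max(32, 45) = 45

45


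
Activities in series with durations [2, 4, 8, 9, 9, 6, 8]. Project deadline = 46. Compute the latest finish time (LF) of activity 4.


LF(activity 4) = deadline - sum of successor durations
Successors: activities 5 through 7 with durations [9, 6, 8]
Sum of successor durations = 23
LF = 46 - 23 = 23

23


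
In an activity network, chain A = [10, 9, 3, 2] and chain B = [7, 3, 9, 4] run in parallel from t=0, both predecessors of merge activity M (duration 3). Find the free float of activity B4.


ES(B4) = sum of predecessors on chain B = 19
EF(B4) = ES + duration = 19 + 4 = 23
Successor of B4 is M. ES(M) = max(sum(A), sum(B)) = max(24, 23) = 24
Free float = ES(successor) - EF(current) = 24 - 23 = 1

1


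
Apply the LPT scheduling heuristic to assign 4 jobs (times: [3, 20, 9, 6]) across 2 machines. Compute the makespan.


Sort jobs in decreasing order (LPT): [20, 9, 6, 3]
Assign each job to the least loaded machine:
  Machine 1: jobs [20], load = 20
  Machine 2: jobs [9, 6, 3], load = 18
Makespan = max load = 20

20


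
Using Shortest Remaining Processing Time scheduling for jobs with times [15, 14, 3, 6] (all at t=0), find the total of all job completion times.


Since all jobs arrive at t=0, SRPT equals SPT ordering.
SPT order: [3, 6, 14, 15]
Completion times:
  Job 1: p=3, C=3
  Job 2: p=6, C=9
  Job 3: p=14, C=23
  Job 4: p=15, C=38
Total completion time = 3 + 9 + 23 + 38 = 73

73


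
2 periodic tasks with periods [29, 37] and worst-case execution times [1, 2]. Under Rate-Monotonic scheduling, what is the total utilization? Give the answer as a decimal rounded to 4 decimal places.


Compute individual utilizations (exact fractions):
  Task 1: C/T = 1/29 (approx. 0.0345)
  Task 2: C/T = 2/37 (approx. 0.0541)
Total utilization U = 1/29 + 2/37 = 95/1073
Rounded to 4 decimal places: U = 0.0885
RM (Liu & Layland) bound for 2 tasks = 0.828427; compare with U = 95/1073 (approx. 0.088537)
U <= bound, so schedulable by RM sufficient condition.

0.0885


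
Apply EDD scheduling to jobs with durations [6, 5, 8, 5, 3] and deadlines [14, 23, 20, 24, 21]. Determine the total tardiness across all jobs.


Sort by due date (EDD order): [(6, 14), (8, 20), (3, 21), (5, 23), (5, 24)]
Compute completion times and tardiness:
  Job 1: p=6, d=14, C=6, tardiness=max(0,6-14)=0
  Job 2: p=8, d=20, C=14, tardiness=max(0,14-20)=0
  Job 3: p=3, d=21, C=17, tardiness=max(0,17-21)=0
  Job 4: p=5, d=23, C=22, tardiness=max(0,22-23)=0
  Job 5: p=5, d=24, C=27, tardiness=max(0,27-24)=3
Total tardiness = 3

3


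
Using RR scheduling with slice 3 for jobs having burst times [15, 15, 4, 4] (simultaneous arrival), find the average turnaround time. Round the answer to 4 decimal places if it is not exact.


Time quantum = 3
Execution trace:
  J1 runs 3 units, time = 3
  J2 runs 3 units, time = 6
  J3 runs 3 units, time = 9
  J4 runs 3 units, time = 12
  J1 runs 3 units, time = 15
  J2 runs 3 units, time = 18
  J3 runs 1 units, time = 19
  J4 runs 1 units, time = 20
  J1 runs 3 units, time = 23
  J2 runs 3 units, time = 26
  J1 runs 3 units, time = 29
  J2 runs 3 units, time = 32
  J1 runs 3 units, time = 35
  J2 runs 3 units, time = 38
Finish times: [35, 38, 19, 20]
Average turnaround = 112/4 = 28.0

28.0


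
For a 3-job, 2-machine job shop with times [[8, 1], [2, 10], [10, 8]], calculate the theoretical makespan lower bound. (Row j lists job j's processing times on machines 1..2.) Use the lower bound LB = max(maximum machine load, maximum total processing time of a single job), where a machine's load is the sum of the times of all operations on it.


Machine loads:
  Machine 1: 8 + 2 + 10 = 20
  Machine 2: 1 + 10 + 8 = 19
Max machine load = 20
Job totals:
  Job 1: 9
  Job 2: 12
  Job 3: 18
Max job total = 18
Lower bound = max(20, 18) = 20

20


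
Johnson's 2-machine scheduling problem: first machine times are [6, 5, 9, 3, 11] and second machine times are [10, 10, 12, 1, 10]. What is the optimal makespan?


Apply Johnson's rule:
  Group 1 (a <= b): [(2, 5, 10), (1, 6, 10), (3, 9, 12)]
  Group 2 (a > b): [(5, 11, 10), (4, 3, 1)]
Optimal job order: [2, 1, 3, 5, 4]
Schedule:
  Job 2: M1 done at 5, M2 done at 15
  Job 1: M1 done at 11, M2 done at 25
  Job 3: M1 done at 20, M2 done at 37
  Job 5: M1 done at 31, M2 done at 47
  Job 4: M1 done at 34, M2 done at 48
Makespan = 48

48


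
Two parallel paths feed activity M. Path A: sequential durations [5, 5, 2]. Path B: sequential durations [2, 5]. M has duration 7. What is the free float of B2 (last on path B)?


ES(B2) = sum of predecessors on chain B = 2
EF(B2) = ES + duration = 2 + 5 = 7
Successor of B2 is M. ES(M) = max(sum(A), sum(B)) = max(12, 7) = 12
Free float = ES(successor) - EF(current) = 12 - 7 = 5

5


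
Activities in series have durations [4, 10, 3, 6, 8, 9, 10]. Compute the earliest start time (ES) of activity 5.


Activity 5 starts after activities 1 through 4 complete.
Predecessor durations: [4, 10, 3, 6]
ES = 4 + 10 + 3 + 6 = 23

23


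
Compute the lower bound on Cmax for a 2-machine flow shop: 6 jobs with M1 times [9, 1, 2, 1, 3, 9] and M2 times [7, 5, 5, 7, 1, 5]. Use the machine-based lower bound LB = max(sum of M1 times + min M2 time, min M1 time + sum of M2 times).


LB1 = sum(M1 times) + min(M2 times) = 25 + 1 = 26
LB2 = min(M1 times) + sum(M2 times) = 1 + 30 = 31
Lower bound = max(LB1, LB2) = max(26, 31) = 31

31


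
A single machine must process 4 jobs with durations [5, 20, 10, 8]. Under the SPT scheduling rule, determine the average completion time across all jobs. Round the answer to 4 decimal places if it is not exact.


Sort jobs by processing time (SPT order): [5, 8, 10, 20]
Compute completion times sequentially:
  Job 1: processing = 5, completes at 5
  Job 2: processing = 8, completes at 13
  Job 3: processing = 10, completes at 23
  Job 4: processing = 20, completes at 43
Sum of completion times = 84
Average completion time = 84/4 = 21.0

21.0


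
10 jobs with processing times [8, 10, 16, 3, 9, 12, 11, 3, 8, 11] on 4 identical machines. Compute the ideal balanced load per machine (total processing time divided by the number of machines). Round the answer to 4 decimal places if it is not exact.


Total processing time = 8 + 10 + 16 + 3 + 9 + 12 + 11 + 3 + 8 + 11 = 91
Number of machines = 4
Ideal balanced load = 91 / 4 = 22.75

22.75


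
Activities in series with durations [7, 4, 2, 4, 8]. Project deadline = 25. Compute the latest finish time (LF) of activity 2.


LF(activity 2) = deadline - sum of successor durations
Successors: activities 3 through 5 with durations [2, 4, 8]
Sum of successor durations = 14
LF = 25 - 14 = 11

11


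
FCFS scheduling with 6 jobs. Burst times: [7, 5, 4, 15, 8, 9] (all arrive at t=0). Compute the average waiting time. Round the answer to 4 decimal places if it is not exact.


FCFS order (as given): [7, 5, 4, 15, 8, 9]
Waiting times:
  Job 1: wait = 0
  Job 2: wait = 7
  Job 3: wait = 12
  Job 4: wait = 16
  Job 5: wait = 31
  Job 6: wait = 39
Sum of waiting times = 105
Average waiting time = 105/6 = 17.5

17.5


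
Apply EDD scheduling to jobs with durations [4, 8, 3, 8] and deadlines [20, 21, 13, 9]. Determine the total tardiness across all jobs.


Sort by due date (EDD order): [(8, 9), (3, 13), (4, 20), (8, 21)]
Compute completion times and tardiness:
  Job 1: p=8, d=9, C=8, tardiness=max(0,8-9)=0
  Job 2: p=3, d=13, C=11, tardiness=max(0,11-13)=0
  Job 3: p=4, d=20, C=15, tardiness=max(0,15-20)=0
  Job 4: p=8, d=21, C=23, tardiness=max(0,23-21)=2
Total tardiness = 2

2


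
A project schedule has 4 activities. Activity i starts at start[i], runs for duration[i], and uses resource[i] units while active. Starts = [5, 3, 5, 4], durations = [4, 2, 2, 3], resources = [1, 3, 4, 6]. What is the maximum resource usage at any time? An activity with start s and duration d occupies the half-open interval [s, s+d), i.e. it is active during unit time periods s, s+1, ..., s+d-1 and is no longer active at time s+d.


Each activity i is active on [start_i, start_i + duration_i).
Compute total resource usage per time slot:
  t=0: active resources = [], total = 0
  t=1: active resources = [], total = 0
  t=2: active resources = [], total = 0
  t=3: active resources = [3], total = 3
  t=4: active resources = [3, 6], total = 9
  t=5: active resources = [1, 4, 6], total = 11
  t=6: active resources = [1, 4, 6], total = 11
  t=7: active resources = [1], total = 1
  t=8: active resources = [1], total = 1
Peak resource demand = 11

11


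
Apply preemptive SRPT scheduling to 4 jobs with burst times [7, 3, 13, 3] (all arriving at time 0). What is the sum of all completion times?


Since all jobs arrive at t=0, SRPT equals SPT ordering.
SPT order: [3, 3, 7, 13]
Completion times:
  Job 1: p=3, C=3
  Job 2: p=3, C=6
  Job 3: p=7, C=13
  Job 4: p=13, C=26
Total completion time = 3 + 6 + 13 + 26 = 48

48


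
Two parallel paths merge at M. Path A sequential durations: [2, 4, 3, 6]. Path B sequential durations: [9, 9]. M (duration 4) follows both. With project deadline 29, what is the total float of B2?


Forward pass: ES(B2) = sum of predecessors on chain B = 9
EF = ES + duration = 9 + 9 = 18
Backward pass: LF(M) = deadline = 29; LS(M) = 29 - 4 = 25
LF(B2) = LS(M) - sum(successors on chain B) = 25 - 0 = 25
LS = LF - duration = 25 - 9 = 16
Total float = LS - ES = 16 - 9 = 7

7


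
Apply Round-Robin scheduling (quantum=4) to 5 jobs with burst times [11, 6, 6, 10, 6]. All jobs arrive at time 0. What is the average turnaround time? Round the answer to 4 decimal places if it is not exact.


Time quantum = 4
Execution trace:
  J1 runs 4 units, time = 4
  J2 runs 4 units, time = 8
  J3 runs 4 units, time = 12
  J4 runs 4 units, time = 16
  J5 runs 4 units, time = 20
  J1 runs 4 units, time = 24
  J2 runs 2 units, time = 26
  J3 runs 2 units, time = 28
  J4 runs 4 units, time = 32
  J5 runs 2 units, time = 34
  J1 runs 3 units, time = 37
  J4 runs 2 units, time = 39
Finish times: [37, 26, 28, 39, 34]
Average turnaround = 164/5 = 32.8

32.8


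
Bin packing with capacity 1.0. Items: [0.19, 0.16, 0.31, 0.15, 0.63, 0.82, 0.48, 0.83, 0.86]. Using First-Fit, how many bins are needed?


Place items sequentially using First-Fit:
  Item 0.19 -> new Bin 1
  Item 0.16 -> Bin 1 (now 0.35)
  Item 0.31 -> Bin 1 (now 0.66)
  Item 0.15 -> Bin 1 (now 0.81)
  Item 0.63 -> new Bin 2
  Item 0.82 -> new Bin 3
  Item 0.48 -> new Bin 4
  Item 0.83 -> new Bin 5
  Item 0.86 -> new Bin 6
Total bins used = 6

6


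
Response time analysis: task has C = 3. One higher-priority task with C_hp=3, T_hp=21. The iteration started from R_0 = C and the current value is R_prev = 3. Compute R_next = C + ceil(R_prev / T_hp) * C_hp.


R_next = C + ceil(R_prev / T_hp) * C_hp
ceil(3 / 21) = ceil(0.1429) = 1
Interference = 1 * 3 = 3
R_next = 3 + 3 = 6

6


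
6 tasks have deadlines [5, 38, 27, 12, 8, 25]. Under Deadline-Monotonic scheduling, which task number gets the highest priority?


Sort tasks by relative deadline (ascending):
  Task 1: deadline = 5
  Task 5: deadline = 8
  Task 4: deadline = 12
  Task 6: deadline = 25
  Task 3: deadline = 27
  Task 2: deadline = 38
Priority order (highest first): [1, 5, 4, 6, 3, 2]
Highest priority task = 1

1


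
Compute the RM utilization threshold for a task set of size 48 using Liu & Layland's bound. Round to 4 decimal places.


Compute 2^(1/48) = 1.0145453349
Subtract 1: 1.0145453349 - 1 = 0.0145453349
Multiply by n: 48 * 0.0145453349 = 0.6981760752
Round to 4 dp: 0.6982

0.6982


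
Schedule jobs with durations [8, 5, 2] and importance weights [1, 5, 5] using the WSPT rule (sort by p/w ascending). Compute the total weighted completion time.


Compute p/w ratios and sort ascending (WSPT): [(2, 5), (5, 5), (8, 1)]
Compute weighted completion times:
  Job (p=2,w=5): C=2, w*C=5*2=10
  Job (p=5,w=5): C=7, w*C=5*7=35
  Job (p=8,w=1): C=15, w*C=1*15=15
Total weighted completion time = 60

60


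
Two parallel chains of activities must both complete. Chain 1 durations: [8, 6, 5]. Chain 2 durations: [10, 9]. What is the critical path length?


Path A total = 8 + 6 + 5 = 19
Path B total = 10 + 9 = 19
Critical path = longest path = max(19, 19) = 19

19


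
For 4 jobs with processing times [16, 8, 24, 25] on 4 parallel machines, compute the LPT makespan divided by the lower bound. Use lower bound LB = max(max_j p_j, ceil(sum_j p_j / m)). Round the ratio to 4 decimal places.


LPT order: [25, 24, 16, 8]
Machine loads after assignment: [25, 24, 16, 8]
LPT makespan = 25
Lower bound = max(max_job, ceil(total/4)) = max(25, 19) = 25
Ratio = 25 / 25 = 1.0

1.0


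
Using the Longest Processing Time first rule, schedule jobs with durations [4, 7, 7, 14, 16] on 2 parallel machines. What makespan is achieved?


Sort jobs in decreasing order (LPT): [16, 14, 7, 7, 4]
Assign each job to the least loaded machine:
  Machine 1: jobs [16, 7], load = 23
  Machine 2: jobs [14, 7, 4], load = 25
Makespan = max load = 25

25


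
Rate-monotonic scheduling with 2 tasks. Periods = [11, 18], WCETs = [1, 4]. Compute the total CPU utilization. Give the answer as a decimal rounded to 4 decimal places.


Compute individual utilizations (exact fractions):
  Task 1: C/T = 1/11 (approx. 0.0909)
  Task 2: C/T = 4/18 = 2/9 (approx. 0.2222)
Total utilization U = 1/11 + 2/9 = 31/99
Rounded to 4 decimal places: U = 0.3131
RM (Liu & Layland) bound for 2 tasks = 0.828427; compare with U = 31/99 (approx. 0.313131)
U <= bound, so schedulable by RM sufficient condition.

0.3131


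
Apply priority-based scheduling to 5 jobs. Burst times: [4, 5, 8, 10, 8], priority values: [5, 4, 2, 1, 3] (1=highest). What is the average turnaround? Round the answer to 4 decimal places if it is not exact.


Sort by priority (ascending = highest first):
Order: [(1, 10), (2, 8), (3, 8), (4, 5), (5, 4)]
Completion times:
  Priority 1, burst=10, C=10
  Priority 2, burst=8, C=18
  Priority 3, burst=8, C=26
  Priority 4, burst=5, C=31
  Priority 5, burst=4, C=35
Average turnaround = 120/5 = 24.0

24.0


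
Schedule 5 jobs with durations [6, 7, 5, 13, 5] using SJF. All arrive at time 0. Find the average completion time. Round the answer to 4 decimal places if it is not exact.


SJF order (ascending): [5, 5, 6, 7, 13]
Completion times:
  Job 1: burst=5, C=5
  Job 2: burst=5, C=10
  Job 3: burst=6, C=16
  Job 4: burst=7, C=23
  Job 5: burst=13, C=36
Average completion = 90/5 = 18.0

18.0


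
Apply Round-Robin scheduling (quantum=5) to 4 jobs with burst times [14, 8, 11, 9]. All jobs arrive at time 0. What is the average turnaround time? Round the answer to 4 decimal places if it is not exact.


Time quantum = 5
Execution trace:
  J1 runs 5 units, time = 5
  J2 runs 5 units, time = 10
  J3 runs 5 units, time = 15
  J4 runs 5 units, time = 20
  J1 runs 5 units, time = 25
  J2 runs 3 units, time = 28
  J3 runs 5 units, time = 33
  J4 runs 4 units, time = 37
  J1 runs 4 units, time = 41
  J3 runs 1 units, time = 42
Finish times: [41, 28, 42, 37]
Average turnaround = 148/4 = 37.0

37.0


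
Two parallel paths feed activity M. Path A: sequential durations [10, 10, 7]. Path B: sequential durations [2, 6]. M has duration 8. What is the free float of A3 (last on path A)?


ES(A3) = sum of predecessors on chain A = 20
EF(A3) = ES + duration = 20 + 7 = 27
Successor of A3 is M. ES(M) = max(sum(A), sum(B)) = max(27, 8) = 27
Free float = ES(successor) - EF(current) = 27 - 27 = 0

0


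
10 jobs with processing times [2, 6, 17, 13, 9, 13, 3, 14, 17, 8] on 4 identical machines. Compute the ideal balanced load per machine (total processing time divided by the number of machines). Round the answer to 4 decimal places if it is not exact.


Total processing time = 2 + 6 + 17 + 13 + 9 + 13 + 3 + 14 + 17 + 8 = 102
Number of machines = 4
Ideal balanced load = 102 / 4 = 25.5

25.5


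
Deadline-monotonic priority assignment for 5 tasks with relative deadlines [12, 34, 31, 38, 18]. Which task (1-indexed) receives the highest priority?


Sort tasks by relative deadline (ascending):
  Task 1: deadline = 12
  Task 5: deadline = 18
  Task 3: deadline = 31
  Task 2: deadline = 34
  Task 4: deadline = 38
Priority order (highest first): [1, 5, 3, 2, 4]
Highest priority task = 1

1


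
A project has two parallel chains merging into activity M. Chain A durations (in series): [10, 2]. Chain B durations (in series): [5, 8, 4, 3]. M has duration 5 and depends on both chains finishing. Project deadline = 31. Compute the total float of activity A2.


Forward pass: ES(A2) = sum of predecessors on chain A = 10
EF = ES + duration = 10 + 2 = 12
Backward pass: LF(M) = deadline = 31; LS(M) = 31 - 5 = 26
LF(A2) = LS(M) - sum(successors on chain A) = 26 - 0 = 26
LS = LF - duration = 26 - 2 = 24
Total float = LS - ES = 24 - 10 = 14

14


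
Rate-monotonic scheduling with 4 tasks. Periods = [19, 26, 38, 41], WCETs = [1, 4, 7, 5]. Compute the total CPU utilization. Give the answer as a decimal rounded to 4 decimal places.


Compute individual utilizations (exact fractions):
  Task 1: C/T = 1/19 (approx. 0.0526)
  Task 2: C/T = 4/26 = 2/13 (approx. 0.1538)
  Task 3: C/T = 7/38 (approx. 0.1842)
  Task 4: C/T = 5/41 (approx. 0.122)
Total utilization U = 1/19 + 2/13 + 7/38 + 5/41 = 10383/20254
Rounded to 4 decimal places: U = 0.5126
RM (Liu & Layland) bound for 4 tasks = 0.756828; compare with U = 10383/20254 (approx. 0.512639)
U <= bound, so schedulable by RM sufficient condition.

0.5126


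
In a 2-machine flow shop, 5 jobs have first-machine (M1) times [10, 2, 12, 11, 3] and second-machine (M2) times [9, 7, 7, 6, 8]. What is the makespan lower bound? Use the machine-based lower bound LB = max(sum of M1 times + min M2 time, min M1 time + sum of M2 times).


LB1 = sum(M1 times) + min(M2 times) = 38 + 6 = 44
LB2 = min(M1 times) + sum(M2 times) = 2 + 37 = 39
Lower bound = max(LB1, LB2) = max(44, 39) = 44

44


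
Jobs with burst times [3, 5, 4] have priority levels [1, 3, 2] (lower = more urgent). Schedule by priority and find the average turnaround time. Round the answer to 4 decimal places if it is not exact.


Sort by priority (ascending = highest first):
Order: [(1, 3), (2, 4), (3, 5)]
Completion times:
  Priority 1, burst=3, C=3
  Priority 2, burst=4, C=7
  Priority 3, burst=5, C=12
Average turnaround = 22/3 = 7.3333

7.3333


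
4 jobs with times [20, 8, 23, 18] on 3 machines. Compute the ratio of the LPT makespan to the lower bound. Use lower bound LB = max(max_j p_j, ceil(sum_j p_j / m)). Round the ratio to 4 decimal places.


LPT order: [23, 20, 18, 8]
Machine loads after assignment: [23, 20, 26]
LPT makespan = 26
Lower bound = max(max_job, ceil(total/3)) = max(23, 23) = 23
Ratio = 26 / 23 = 1.1304

1.1304


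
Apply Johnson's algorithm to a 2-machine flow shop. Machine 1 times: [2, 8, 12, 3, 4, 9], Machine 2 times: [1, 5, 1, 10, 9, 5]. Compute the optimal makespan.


Apply Johnson's rule:
  Group 1 (a <= b): [(4, 3, 10), (5, 4, 9)]
  Group 2 (a > b): [(2, 8, 5), (6, 9, 5), (1, 2, 1), (3, 12, 1)]
Optimal job order: [4, 5, 2, 6, 1, 3]
Schedule:
  Job 4: M1 done at 3, M2 done at 13
  Job 5: M1 done at 7, M2 done at 22
  Job 2: M1 done at 15, M2 done at 27
  Job 6: M1 done at 24, M2 done at 32
  Job 1: M1 done at 26, M2 done at 33
  Job 3: M1 done at 38, M2 done at 39
Makespan = 39

39


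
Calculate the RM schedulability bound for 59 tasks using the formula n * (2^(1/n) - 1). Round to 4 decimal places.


Compute 2^(1/59) = 1.0118175391
Subtract 1: 1.0118175391 - 1 = 0.0118175391
Multiply by n: 59 * 0.0118175391 = 0.6972348069
Round to 4 dp: 0.6972

0.6972


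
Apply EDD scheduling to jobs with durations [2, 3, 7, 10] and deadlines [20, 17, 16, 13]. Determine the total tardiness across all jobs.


Sort by due date (EDD order): [(10, 13), (7, 16), (3, 17), (2, 20)]
Compute completion times and tardiness:
  Job 1: p=10, d=13, C=10, tardiness=max(0,10-13)=0
  Job 2: p=7, d=16, C=17, tardiness=max(0,17-16)=1
  Job 3: p=3, d=17, C=20, tardiness=max(0,20-17)=3
  Job 4: p=2, d=20, C=22, tardiness=max(0,22-20)=2
Total tardiness = 6

6


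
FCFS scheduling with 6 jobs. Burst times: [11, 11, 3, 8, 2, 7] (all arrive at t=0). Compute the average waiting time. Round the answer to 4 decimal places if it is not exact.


FCFS order (as given): [11, 11, 3, 8, 2, 7]
Waiting times:
  Job 1: wait = 0
  Job 2: wait = 11
  Job 3: wait = 22
  Job 4: wait = 25
  Job 5: wait = 33
  Job 6: wait = 35
Sum of waiting times = 126
Average waiting time = 126/6 = 21.0

21.0


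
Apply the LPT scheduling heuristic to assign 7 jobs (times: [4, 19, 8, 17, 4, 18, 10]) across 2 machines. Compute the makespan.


Sort jobs in decreasing order (LPT): [19, 18, 17, 10, 8, 4, 4]
Assign each job to the least loaded machine:
  Machine 1: jobs [19, 10, 8, 4], load = 41
  Machine 2: jobs [18, 17, 4], load = 39
Makespan = max load = 41

41


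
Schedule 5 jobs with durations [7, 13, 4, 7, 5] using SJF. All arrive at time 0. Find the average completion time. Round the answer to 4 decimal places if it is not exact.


SJF order (ascending): [4, 5, 7, 7, 13]
Completion times:
  Job 1: burst=4, C=4
  Job 2: burst=5, C=9
  Job 3: burst=7, C=16
  Job 4: burst=7, C=23
  Job 5: burst=13, C=36
Average completion = 88/5 = 17.6

17.6


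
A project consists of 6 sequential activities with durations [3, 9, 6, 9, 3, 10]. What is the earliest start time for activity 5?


Activity 5 starts after activities 1 through 4 complete.
Predecessor durations: [3, 9, 6, 9]
ES = 3 + 9 + 6 + 9 = 27

27


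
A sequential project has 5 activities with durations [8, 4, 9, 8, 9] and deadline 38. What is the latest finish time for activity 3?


LF(activity 3) = deadline - sum of successor durations
Successors: activities 4 through 5 with durations [8, 9]
Sum of successor durations = 17
LF = 38 - 17 = 21

21


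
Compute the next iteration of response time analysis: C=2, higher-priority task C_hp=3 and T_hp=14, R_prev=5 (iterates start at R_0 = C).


R_next = C + ceil(R_prev / T_hp) * C_hp
ceil(5 / 14) = ceil(0.3571) = 1
Interference = 1 * 3 = 3
R_next = 2 + 3 = 5
R_next = R_prev, so the iteration has converged (response time = 5).

5


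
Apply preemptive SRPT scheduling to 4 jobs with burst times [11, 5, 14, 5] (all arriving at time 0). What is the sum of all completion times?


Since all jobs arrive at t=0, SRPT equals SPT ordering.
SPT order: [5, 5, 11, 14]
Completion times:
  Job 1: p=5, C=5
  Job 2: p=5, C=10
  Job 3: p=11, C=21
  Job 4: p=14, C=35
Total completion time = 5 + 10 + 21 + 35 = 71

71


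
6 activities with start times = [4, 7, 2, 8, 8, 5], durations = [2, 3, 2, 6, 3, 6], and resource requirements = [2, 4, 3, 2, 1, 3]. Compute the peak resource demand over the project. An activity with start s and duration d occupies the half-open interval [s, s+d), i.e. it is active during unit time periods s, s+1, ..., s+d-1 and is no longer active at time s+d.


Each activity i is active on [start_i, start_i + duration_i).
Compute total resource usage per time slot:
  t=0: active resources = [], total = 0
  t=1: active resources = [], total = 0
  t=2: active resources = [3], total = 3
  t=3: active resources = [3], total = 3
  t=4: active resources = [2], total = 2
  t=5: active resources = [2, 3], total = 5
  t=6: active resources = [3], total = 3
  t=7: active resources = [4, 3], total = 7
  t=8: active resources = [4, 2, 1, 3], total = 10
  t=9: active resources = [4, 2, 1, 3], total = 10
  t=10: active resources = [2, 1, 3], total = 6
  t=11: active resources = [2], total = 2
  t=12: active resources = [2], total = 2
  t=13: active resources = [2], total = 2
Peak resource demand = 10

10


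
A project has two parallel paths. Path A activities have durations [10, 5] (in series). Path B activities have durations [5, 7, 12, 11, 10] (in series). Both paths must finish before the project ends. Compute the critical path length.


Path A total = 10 + 5 = 15
Path B total = 5 + 7 + 12 + 11 + 10 = 45
Critical path = longest path = max(15, 45) = 45

45


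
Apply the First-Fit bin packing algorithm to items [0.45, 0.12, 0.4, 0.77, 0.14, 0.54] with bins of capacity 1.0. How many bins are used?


Place items sequentially using First-Fit:
  Item 0.45 -> new Bin 1
  Item 0.12 -> Bin 1 (now 0.57)
  Item 0.4 -> Bin 1 (now 0.97)
  Item 0.77 -> new Bin 2
  Item 0.14 -> Bin 2 (now 0.91)
  Item 0.54 -> new Bin 3
Total bins used = 3

3


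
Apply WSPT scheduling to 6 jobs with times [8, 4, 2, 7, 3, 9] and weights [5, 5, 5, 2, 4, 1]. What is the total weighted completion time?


Compute p/w ratios and sort ascending (WSPT): [(2, 5), (3, 4), (4, 5), (8, 5), (7, 2), (9, 1)]
Compute weighted completion times:
  Job (p=2,w=5): C=2, w*C=5*2=10
  Job (p=3,w=4): C=5, w*C=4*5=20
  Job (p=4,w=5): C=9, w*C=5*9=45
  Job (p=8,w=5): C=17, w*C=5*17=85
  Job (p=7,w=2): C=24, w*C=2*24=48
  Job (p=9,w=1): C=33, w*C=1*33=33
Total weighted completion time = 241

241


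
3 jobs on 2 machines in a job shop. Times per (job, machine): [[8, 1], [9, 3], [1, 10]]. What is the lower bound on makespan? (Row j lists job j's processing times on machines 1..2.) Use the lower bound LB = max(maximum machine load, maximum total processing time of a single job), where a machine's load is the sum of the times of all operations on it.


Machine loads:
  Machine 1: 8 + 9 + 1 = 18
  Machine 2: 1 + 3 + 10 = 14
Max machine load = 18
Job totals:
  Job 1: 9
  Job 2: 12
  Job 3: 11
Max job total = 12
Lower bound = max(18, 12) = 18

18


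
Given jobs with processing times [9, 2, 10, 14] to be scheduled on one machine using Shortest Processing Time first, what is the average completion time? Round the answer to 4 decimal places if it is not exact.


Sort jobs by processing time (SPT order): [2, 9, 10, 14]
Compute completion times sequentially:
  Job 1: processing = 2, completes at 2
  Job 2: processing = 9, completes at 11
  Job 3: processing = 10, completes at 21
  Job 4: processing = 14, completes at 35
Sum of completion times = 69
Average completion time = 69/4 = 17.25

17.25


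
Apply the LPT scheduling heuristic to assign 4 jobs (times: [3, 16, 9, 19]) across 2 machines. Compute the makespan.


Sort jobs in decreasing order (LPT): [19, 16, 9, 3]
Assign each job to the least loaded machine:
  Machine 1: jobs [19, 3], load = 22
  Machine 2: jobs [16, 9], load = 25
Makespan = max load = 25

25


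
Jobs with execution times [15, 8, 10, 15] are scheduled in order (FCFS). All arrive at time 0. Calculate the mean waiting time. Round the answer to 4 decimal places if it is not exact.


FCFS order (as given): [15, 8, 10, 15]
Waiting times:
  Job 1: wait = 0
  Job 2: wait = 15
  Job 3: wait = 23
  Job 4: wait = 33
Sum of waiting times = 71
Average waiting time = 71/4 = 17.75

17.75


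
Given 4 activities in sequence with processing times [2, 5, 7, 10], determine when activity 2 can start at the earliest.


Activity 2 starts after activities 1 through 1 complete.
Predecessor durations: [2]
ES = 2 = 2

2


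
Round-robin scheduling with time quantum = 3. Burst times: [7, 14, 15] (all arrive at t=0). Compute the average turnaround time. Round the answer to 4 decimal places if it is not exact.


Time quantum = 3
Execution trace:
  J1 runs 3 units, time = 3
  J2 runs 3 units, time = 6
  J3 runs 3 units, time = 9
  J1 runs 3 units, time = 12
  J2 runs 3 units, time = 15
  J3 runs 3 units, time = 18
  J1 runs 1 units, time = 19
  J2 runs 3 units, time = 22
  J3 runs 3 units, time = 25
  J2 runs 3 units, time = 28
  J3 runs 3 units, time = 31
  J2 runs 2 units, time = 33
  J3 runs 3 units, time = 36
Finish times: [19, 33, 36]
Average turnaround = 88/3 = 29.3333

29.3333


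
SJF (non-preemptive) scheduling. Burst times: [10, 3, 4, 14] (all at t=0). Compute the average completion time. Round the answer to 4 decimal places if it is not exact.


SJF order (ascending): [3, 4, 10, 14]
Completion times:
  Job 1: burst=3, C=3
  Job 2: burst=4, C=7
  Job 3: burst=10, C=17
  Job 4: burst=14, C=31
Average completion = 58/4 = 14.5

14.5
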